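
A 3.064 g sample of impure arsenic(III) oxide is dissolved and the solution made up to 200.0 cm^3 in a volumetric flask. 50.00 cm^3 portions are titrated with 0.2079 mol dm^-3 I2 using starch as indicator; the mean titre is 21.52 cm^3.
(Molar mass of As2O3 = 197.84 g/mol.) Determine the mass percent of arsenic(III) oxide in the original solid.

As2O3 + 2 I2 + 2 H2O → As2O5 + 4 HI
n(I2) per titration = 0.02152 × 0.2079 = 4.474 × 10^-3 mol
From the 1:2 ratio, n(As2O3) in each aliquot = 1/2 × 4.474 × 10^-3 = 2.237 × 10^-3 mol
n(As2O3) in the whole flask = 2.237 × 10^-3 × 200.0/50.00 = 8.948 × 10^-3 mol
mass of As2O3 = 8.948 × 10^-3 × 197.84 = 1.770 g
% As2O3 = 1.770 / 3.064 × 100 = 57.78 %

57.78 %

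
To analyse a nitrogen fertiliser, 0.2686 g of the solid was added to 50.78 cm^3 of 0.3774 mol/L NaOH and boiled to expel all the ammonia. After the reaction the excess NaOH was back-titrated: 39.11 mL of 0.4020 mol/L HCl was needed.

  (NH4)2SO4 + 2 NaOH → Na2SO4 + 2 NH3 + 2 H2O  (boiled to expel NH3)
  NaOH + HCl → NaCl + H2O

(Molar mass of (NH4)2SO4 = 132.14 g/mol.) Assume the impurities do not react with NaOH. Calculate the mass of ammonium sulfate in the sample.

n(NaOH) added = 0.05078 × 0.3774 = 0.01916 mol
n(HCl) used in back-titration = 0.03911 × 0.4020 = 0.01572 mol
n(NaOH) left over = 0.01572 mol (1:1 ratio)
n(NaOH) consumed by analyte = 0.01916 − 0.01572 = 3.442 × 10^-3 mol
From the 1:2 ratio, n((NH4)2SO4) = 1/2 × 3.442 × 10^-3 = 1.721 × 10^-3 mol
mass of (NH4)2SO4 = 1.721 × 10^-3 × 132.14 = 0.2274 g

0.2274 g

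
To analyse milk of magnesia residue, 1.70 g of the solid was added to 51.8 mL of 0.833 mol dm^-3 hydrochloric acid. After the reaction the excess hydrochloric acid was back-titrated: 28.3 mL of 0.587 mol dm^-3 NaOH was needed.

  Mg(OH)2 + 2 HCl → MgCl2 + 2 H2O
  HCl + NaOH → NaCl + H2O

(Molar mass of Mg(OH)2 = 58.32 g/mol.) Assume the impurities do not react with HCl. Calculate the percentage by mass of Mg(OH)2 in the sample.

45.5 %

n(HCl) added = 0.0518 × 0.833 = 0.0431 mol
n(NaOH) used in back-titration = 0.0283 × 0.587 = 0.0166 mol
n(HCl) left over = 0.0166 mol (1:1 ratio)
n(HCl) consumed by analyte = 0.0431 − 0.0166 = 0.0265 mol
From the 1:2 ratio, n(Mg(OH)2) = 1/2 × 0.0265 = 0.0133 mol
mass of Mg(OH)2 = 0.0133 × 58.32 = 0.774 g
% Mg(OH)2 = 0.774 / 1.70 × 100 = 45.5 %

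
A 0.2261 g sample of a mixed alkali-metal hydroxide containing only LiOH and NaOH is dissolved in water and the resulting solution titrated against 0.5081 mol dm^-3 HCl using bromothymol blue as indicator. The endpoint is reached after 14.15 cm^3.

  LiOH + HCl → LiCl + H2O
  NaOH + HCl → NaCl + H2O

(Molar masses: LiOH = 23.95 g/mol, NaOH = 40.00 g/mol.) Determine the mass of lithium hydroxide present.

n(HCl) = 0.01415 × 0.5081 = 7.190 × 10^-3 mol
Let x = n(LiOH), y = n(NaOH).
Titrant: 1x + 1y = 7.190 × 10^-3;  mass: 23.95x + 40.00y = 0.2261
Solving, x = 3.831 × 10^-3 mol, y = 3.359 × 10^-3 mol
mass of LiOH = 3.831 × 10^-3 × 23.95 = 0.09175 g

0.09175 g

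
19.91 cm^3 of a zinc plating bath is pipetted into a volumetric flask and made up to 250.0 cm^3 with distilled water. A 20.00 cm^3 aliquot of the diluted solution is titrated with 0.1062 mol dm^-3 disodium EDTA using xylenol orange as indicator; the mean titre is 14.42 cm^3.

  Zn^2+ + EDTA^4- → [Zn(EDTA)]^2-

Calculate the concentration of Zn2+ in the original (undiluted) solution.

0.9615 mol/L

n(EDTA) = 0.01442 × 0.1062 = 1.531 × 10^-3 mol
n(Zn2+) in the aliquot = 1.531 × 10^-3 mol (1:1 ratio)
[Zn2+]_dilute = 1.531 × 10^-3 / 0.02000 = 0.07657 mol/L
Dilution factor = 250.0 / 19.91 = 12.56
[Zn2+]_stock = 0.07657 × 12.56 = 0.9615 mol/L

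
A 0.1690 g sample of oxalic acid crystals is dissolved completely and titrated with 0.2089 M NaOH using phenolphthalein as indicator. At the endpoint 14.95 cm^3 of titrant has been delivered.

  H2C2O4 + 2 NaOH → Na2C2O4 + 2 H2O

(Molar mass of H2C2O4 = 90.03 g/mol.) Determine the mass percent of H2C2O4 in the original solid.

n(NaOH) = 0.01495 L × 0.2089 mol/L = 3.123 × 10^-3 mol
From the 1:2 ratio, n(H2C2O4) = 1/2 × 3.123 × 10^-3 = 1.562 × 10^-3 mol
mass of H2C2O4 = 1.562 × 10^-3 × 90.03 g/mol = 0.1406 g
% H2C2O4 = 0.1406 / 0.1690 × 100 = 83.19 %

83.19 %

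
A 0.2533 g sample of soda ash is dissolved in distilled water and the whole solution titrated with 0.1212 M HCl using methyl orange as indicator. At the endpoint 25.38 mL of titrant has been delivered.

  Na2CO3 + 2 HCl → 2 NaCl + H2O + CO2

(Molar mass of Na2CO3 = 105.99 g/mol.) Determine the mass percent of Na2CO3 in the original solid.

n(HCl) = 0.02538 L × 0.1212 mol/L = 3.076 × 10^-3 mol
From the 1:2 ratio, n(Na2CO3) = 1/2 × 3.076 × 10^-3 = 1.538 × 10^-3 mol
mass of Na2CO3 = 1.538 × 10^-3 × 105.99 g/mol = 0.1630 g
% Na2CO3 = 0.1630 / 0.2533 × 100 = 64.36 %

64.36 %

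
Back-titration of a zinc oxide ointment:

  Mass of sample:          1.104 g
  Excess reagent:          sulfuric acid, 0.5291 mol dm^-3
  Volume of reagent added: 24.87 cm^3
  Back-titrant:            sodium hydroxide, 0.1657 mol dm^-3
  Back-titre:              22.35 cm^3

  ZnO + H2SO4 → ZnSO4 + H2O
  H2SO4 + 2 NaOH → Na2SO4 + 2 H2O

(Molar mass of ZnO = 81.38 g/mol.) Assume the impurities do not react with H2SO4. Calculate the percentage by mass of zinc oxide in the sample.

83.35 %

n(H2SO4) added = 0.02487 × 0.5291 = 0.01316 mol
n(NaOH) used in back-titration = 0.02235 × 0.1657 = 3.703 × 10^-3 mol
From the 1:2 ratio, n(H2SO4) left over = 1/2 × 3.703 × 10^-3 = 1.852 × 10^-3 mol
n(H2SO4) consumed by analyte = 0.01316 − 1.852 × 10^-3 = 0.01131 mol
n(ZnO) = 0.01131 mol (1:1 ratio)
mass of ZnO = 0.01131 × 81.38 = 0.9202 g
% ZnO = 0.9202 / 1.104 × 100 = 83.35 %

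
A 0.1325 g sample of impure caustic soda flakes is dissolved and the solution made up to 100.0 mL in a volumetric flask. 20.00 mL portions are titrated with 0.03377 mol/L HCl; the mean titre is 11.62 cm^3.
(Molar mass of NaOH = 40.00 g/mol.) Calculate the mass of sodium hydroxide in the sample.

0.07848 g

NaOH + HCl → NaCl + H2O
n(HCl) per titration = 0.01162 × 0.03377 = 3.924 × 10^-4 mol
n(NaOH) in each aliquot = 3.924 × 10^-4 mol (1:1 ratio)
n(NaOH) in the whole flask = 3.924 × 10^-4 × 100.0/20.00 = 1.962 × 10^-3 mol
mass of NaOH = 1.962 × 10^-3 × 40.00 = 0.07848 g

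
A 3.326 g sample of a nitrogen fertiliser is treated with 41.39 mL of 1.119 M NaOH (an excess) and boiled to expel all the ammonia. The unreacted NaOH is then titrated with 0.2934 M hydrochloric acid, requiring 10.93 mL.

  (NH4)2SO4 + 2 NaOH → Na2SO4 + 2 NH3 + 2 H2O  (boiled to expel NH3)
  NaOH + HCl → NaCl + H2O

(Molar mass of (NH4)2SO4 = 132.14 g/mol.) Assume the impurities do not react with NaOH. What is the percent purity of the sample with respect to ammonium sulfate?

85.63 %

n(NaOH) added = 0.04139 × 1.119 = 0.04632 mol
n(HCl) used in back-titration = 0.01093 × 0.2934 = 3.207 × 10^-3 mol
n(NaOH) left over = 3.207 × 10^-3 mol (1:1 ratio)
n(NaOH) consumed by analyte = 0.04632 − 3.207 × 10^-3 = 0.04311 mol
From the 1:2 ratio, n((NH4)2SO4) = 1/2 × 0.04311 = 0.02155 mol
mass of (NH4)2SO4 = 0.02155 × 132.14 = 2.848 g
% (NH4)2SO4 = 2.848 / 3.326 × 100 = 85.63 %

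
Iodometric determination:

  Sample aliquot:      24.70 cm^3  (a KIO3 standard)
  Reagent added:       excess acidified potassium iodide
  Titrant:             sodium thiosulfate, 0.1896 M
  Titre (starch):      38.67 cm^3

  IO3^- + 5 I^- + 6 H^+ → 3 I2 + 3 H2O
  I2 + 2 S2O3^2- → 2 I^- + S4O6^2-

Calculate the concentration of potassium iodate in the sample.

n(S2O3^2-) = 0.03867 × 0.1896 = 7.332 × 10^-3 mol
n(I2) = n(S2O3^2-)/2 = 3.666 × 10^-3 mol
From the 1:3 ratio, n(IO3^-) in the aliquot = 1/3 × 3.666 × 10^-3 = 1.222 × 10^-3 mol
[IO3^-] = 1.222 × 10^-3 / 0.02470 = 0.04947 mol/L

0.04947 M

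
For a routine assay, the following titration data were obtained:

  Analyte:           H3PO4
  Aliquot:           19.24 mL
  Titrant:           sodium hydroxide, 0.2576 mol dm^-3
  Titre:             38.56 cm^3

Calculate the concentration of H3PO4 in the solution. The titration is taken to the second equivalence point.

0.2581 mol/L

H3PO4 + 2 NaOH → Na2HPO4 + 2 H2O
n(NaOH) = 0.03856 L × 0.2576 mol/L = 9.933 × 10^-3 mol
From the 1:2 mole ratio, n(H3PO4) = 1/2 × 9.933 × 10^-3 = 4.967 × 10^-3 mol
[H3PO4] = 4.967 × 10^-3 mol / 0.01924 L = 0.2581 mol/L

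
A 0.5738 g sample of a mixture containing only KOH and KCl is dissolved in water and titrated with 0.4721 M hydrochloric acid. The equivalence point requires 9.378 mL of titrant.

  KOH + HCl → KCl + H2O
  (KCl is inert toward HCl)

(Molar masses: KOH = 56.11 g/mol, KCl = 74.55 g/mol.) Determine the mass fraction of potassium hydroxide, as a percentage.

n(HCl) = 0.009378 × 0.4721 = 4.427 × 10^-3 mol
Let x = n(KOH), y = n(KCl).
Titrant: 1x = 4.427 × 10^-3;  mass: 56.11x + 74.55y = 0.5738
Solving, x = 4.427 × 10^-3 mol, y = 4.365 × 10^-3 mol
mass of KOH = 4.427 × 10^-3 × 56.11 = 0.2484 g
% KOH = 0.2484 / 0.5738 × 100 = 43.29 %

43.29 %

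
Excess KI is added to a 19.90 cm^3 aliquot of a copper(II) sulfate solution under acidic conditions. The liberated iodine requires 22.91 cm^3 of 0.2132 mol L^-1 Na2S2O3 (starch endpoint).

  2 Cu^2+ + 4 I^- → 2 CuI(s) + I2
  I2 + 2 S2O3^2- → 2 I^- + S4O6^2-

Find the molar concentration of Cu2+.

0.2454 mol/L

n(S2O3^2-) = 0.02291 × 0.2132 = 4.884 × 10^-3 mol
n(I2) = n(S2O3^2-)/2 = 2.442 × 10^-3 mol
From the 2:1 ratio, n(Cu2+) in the aliquot = 2/1 × 2.442 × 10^-3 = 4.884 × 10^-3 mol
[Cu2+] = 4.884 × 10^-3 / 0.01990 = 0.2454 mol/L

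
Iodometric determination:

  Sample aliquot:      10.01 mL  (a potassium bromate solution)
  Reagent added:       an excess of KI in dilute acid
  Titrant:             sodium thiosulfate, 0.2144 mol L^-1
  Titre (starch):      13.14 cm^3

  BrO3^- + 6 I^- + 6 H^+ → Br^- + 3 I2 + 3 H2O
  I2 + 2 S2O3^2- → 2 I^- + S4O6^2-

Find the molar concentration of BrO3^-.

n(S2O3^2-) = 0.01314 × 0.2144 = 2.817 × 10^-3 mol
n(I2) = n(S2O3^2-)/2 = 1.409 × 10^-3 mol
From the 1:3 ratio, n(BrO3^-) in the aliquot = 1/3 × 1.409 × 10^-3 = 4.695 × 10^-4 mol
[BrO3^-] = 4.695 × 10^-4 / 0.01001 = 0.04691 mol/L

0.04691 mol/L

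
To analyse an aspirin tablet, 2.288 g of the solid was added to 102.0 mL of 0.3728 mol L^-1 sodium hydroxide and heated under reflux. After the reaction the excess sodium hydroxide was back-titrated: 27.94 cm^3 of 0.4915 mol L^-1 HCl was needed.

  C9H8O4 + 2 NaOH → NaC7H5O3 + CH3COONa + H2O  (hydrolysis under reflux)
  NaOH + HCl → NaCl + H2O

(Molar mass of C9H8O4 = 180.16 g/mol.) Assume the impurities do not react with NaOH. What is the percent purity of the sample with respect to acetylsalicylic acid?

n(NaOH) added = 0.1020 × 0.3728 = 0.03803 mol
n(HCl) used in back-titration = 0.02794 × 0.4915 = 0.01373 mol
n(NaOH) left over = 0.01373 mol (1:1 ratio)
n(NaOH) consumed by analyte = 0.03803 − 0.01373 = 0.02429 mol
From the 1:2 ratio, n(C9H8O4) = 1/2 × 0.02429 = 0.01215 mol
mass of C9H8O4 = 0.01215 × 180.16 = 2.188 g
% C9H8O4 = 2.188 / 2.288 × 100 = 95.64 %

95.64 %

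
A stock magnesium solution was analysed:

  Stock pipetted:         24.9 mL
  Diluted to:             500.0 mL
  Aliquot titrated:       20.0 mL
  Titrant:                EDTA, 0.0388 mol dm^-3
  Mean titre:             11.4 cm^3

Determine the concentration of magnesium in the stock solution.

0.444 mol/L

Mg^2+ + EDTA^4- → [Mg(EDTA)]^2-
n(EDTA) = 0.0114 × 0.0388 = 4.42 × 10^-4 mol
n(Mg2+) in the aliquot = 4.42 × 10^-4 mol (1:1 ratio)
[Mg2+]_dilute = 4.42 × 10^-4 / 0.0200 = 0.0221 mol/L
Dilution factor = 500.0 / 24.9 = 20.08
[Mg2+]_stock = 0.0221 × 20.08 = 0.444 mol/L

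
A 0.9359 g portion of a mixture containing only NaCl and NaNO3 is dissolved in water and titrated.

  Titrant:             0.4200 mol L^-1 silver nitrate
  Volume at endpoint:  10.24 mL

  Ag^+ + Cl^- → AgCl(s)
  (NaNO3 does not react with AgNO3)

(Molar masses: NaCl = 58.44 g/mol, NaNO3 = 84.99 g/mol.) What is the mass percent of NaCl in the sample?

n(AgNO3) = 0.01024 × 0.4200 = 4.301 × 10^-3 mol
Let x = n(NaCl), y = n(NaNO3).
Titrant: 1x = 4.301 × 10^-3;  mass: 58.44x + 84.99y = 0.9359
Solving, x = 4.301 × 10^-3 mol, y = 8.055 × 10^-3 mol
mass of NaCl = 4.301 × 10^-3 × 58.44 = 0.2513 g
% NaCl = 0.2513 / 0.9359 × 100 = 26.86 %

26.86 %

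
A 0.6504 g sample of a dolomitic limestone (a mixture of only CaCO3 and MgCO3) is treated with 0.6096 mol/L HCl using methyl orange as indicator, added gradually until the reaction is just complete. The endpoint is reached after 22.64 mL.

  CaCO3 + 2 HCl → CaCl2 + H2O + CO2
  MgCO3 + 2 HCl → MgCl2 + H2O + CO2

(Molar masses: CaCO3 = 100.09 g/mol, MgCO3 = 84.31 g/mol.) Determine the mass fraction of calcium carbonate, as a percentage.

n(HCl) = 0.02264 × 0.6096 = 0.01380 mol
Let x = n(CaCO3), y = n(MgCO3).
Titrant: 2x + 2y = 0.01380;  mass: 100.09x + 84.31y = 0.6504
Solving, x = 4.348 × 10^-3 mol, y = 2.553 × 10^-3 mol
mass of CaCO3 = 4.348 × 10^-3 × 100.09 = 0.4351 g
% CaCO3 = 0.4351 / 0.6504 × 100 = 66.90 %

66.90 %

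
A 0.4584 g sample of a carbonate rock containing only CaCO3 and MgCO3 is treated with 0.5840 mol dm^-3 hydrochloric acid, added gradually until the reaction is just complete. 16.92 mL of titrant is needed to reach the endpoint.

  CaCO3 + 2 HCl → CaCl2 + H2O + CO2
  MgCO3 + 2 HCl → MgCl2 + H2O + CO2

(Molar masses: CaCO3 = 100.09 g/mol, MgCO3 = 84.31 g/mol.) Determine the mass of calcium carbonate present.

n(HCl) = 0.01692 × 0.5840 = 9.881 × 10^-3 mol
Let x = n(CaCO3), y = n(MgCO3).
Titrant: 2x + 2y = 9.881 × 10^-3;  mass: 100.09x + 84.31y = 0.4584
Solving, x = 2.652 × 10^-3 mol, y = 2.288 × 10^-3 mol
mass of CaCO3 = 2.652 × 10^-3 × 100.09 = 0.2655 g

0.2655 g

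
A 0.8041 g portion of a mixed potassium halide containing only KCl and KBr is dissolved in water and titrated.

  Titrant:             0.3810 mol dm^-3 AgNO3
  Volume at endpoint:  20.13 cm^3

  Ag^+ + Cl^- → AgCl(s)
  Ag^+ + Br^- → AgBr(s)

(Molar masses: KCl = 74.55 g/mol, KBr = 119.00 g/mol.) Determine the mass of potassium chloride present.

n(AgNO3) = 0.02013 × 0.3810 = 7.670 × 10^-3 mol
Let x = n(KCl), y = n(KBr).
Titrant: 1x + 1y = 7.670 × 10^-3;  mass: 74.55x + 119.00y = 0.8041
Solving, x = 2.443 × 10^-3 mol, y = 5.227 × 10^-3 mol
mass of KCl = 2.443 × 10^-3 × 74.55 = 0.1821 g

0.1821 g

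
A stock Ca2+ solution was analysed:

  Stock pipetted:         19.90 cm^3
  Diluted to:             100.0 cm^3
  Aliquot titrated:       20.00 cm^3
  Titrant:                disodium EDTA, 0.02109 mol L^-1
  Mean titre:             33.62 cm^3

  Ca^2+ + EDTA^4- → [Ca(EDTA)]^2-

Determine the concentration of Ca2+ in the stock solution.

0.1782 mol/L

n(EDTA) = 0.03362 × 0.02109 = 7.090 × 10^-4 mol
n(Ca2+) in the aliquot = 7.090 × 10^-4 mol (1:1 ratio)
[Ca2+]_dilute = 7.090 × 10^-4 / 0.02000 = 0.03545 mol/L
Dilution factor = 100.0 / 19.90 = 5.025
[Ca2+]_stock = 0.03545 × 5.025 = 0.1782 mol/L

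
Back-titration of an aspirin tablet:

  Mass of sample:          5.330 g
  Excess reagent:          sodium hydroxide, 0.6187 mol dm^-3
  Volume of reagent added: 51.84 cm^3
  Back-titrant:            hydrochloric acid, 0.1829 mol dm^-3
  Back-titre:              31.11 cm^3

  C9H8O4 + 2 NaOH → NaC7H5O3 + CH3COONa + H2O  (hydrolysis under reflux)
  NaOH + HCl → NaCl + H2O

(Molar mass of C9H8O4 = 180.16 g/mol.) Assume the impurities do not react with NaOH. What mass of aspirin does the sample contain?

2.377 g

n(NaOH) added = 0.05184 × 0.6187 = 0.03207 mol
n(HCl) used in back-titration = 0.03111 × 0.1829 = 5.690 × 10^-3 mol
n(NaOH) left over = 5.690 × 10^-3 mol (1:1 ratio)
n(NaOH) consumed by analyte = 0.03207 − 5.690 × 10^-3 = 0.02638 mol
From the 1:2 ratio, n(C9H8O4) = 1/2 × 0.02638 = 0.01319 mol
mass of C9H8O4 = 0.01319 × 180.16 = 2.377 g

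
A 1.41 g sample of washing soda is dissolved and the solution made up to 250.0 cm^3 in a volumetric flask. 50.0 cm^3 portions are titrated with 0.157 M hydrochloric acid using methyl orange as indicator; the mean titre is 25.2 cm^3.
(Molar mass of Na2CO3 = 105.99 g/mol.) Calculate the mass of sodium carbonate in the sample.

1.05 g

Na2CO3 + 2 HCl → 2 NaCl + H2O + CO2
n(HCl) per titration = 0.0252 × 0.157 = 3.96 × 10^-3 mol
From the 1:2 ratio, n(Na2CO3) in each aliquot = 1/2 × 3.96 × 10^-3 = 1.98 × 10^-3 mol
n(Na2CO3) in the whole flask = 1.98 × 10^-3 × 250.0/50.0 = 9.89 × 10^-3 mol
mass of Na2CO3 = 9.89 × 10^-3 × 105.99 = 1.05 g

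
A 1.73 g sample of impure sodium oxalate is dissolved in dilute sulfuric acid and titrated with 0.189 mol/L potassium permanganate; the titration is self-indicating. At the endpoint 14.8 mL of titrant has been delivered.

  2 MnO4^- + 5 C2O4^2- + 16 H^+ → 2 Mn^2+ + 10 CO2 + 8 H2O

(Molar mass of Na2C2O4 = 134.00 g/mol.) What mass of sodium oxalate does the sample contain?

n(KMnO4) = 0.0148 L × 0.189 mol/L = 2.80 × 10^-3 mol
From the 5:2 ratio, n(Na2C2O4) = 5/2 × 2.80 × 10^-3 = 6.99 × 10^-3 mol
mass of Na2C2O4 = 6.99 × 10^-3 × 134.00 g/mol = 0.937 g

0.937 g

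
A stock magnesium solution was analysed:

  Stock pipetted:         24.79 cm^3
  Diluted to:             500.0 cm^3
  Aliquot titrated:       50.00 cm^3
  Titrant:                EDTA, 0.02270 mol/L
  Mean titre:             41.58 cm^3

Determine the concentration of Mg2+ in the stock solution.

0.3807 mol/L

Mg^2+ + EDTA^4- → [Mg(EDTA)]^2-
n(EDTA) = 0.04158 × 0.02270 = 9.439 × 10^-4 mol
n(Mg2+) in the aliquot = 9.439 × 10^-4 mol (1:1 ratio)
[Mg2+]_dilute = 9.439 × 10^-4 / 0.05000 = 0.01888 mol/L
Dilution factor = 500.0 / 24.79 = 20.17
[Mg2+]_stock = 0.01888 × 20.17 = 0.3807 mol/L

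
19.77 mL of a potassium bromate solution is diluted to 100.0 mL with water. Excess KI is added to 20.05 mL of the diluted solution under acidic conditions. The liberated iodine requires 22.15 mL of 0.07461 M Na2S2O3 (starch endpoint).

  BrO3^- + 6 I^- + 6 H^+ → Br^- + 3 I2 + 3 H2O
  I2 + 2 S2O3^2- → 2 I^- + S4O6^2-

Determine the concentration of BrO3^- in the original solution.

n(S2O3^2-) = 0.02215 × 0.07461 = 1.653 × 10^-3 mol
n(I2) = n(S2O3^2-)/2 = 8.263 × 10^-4 mol
From the 1:3 ratio, n(BrO3^-) in the aliquot = 1/3 × 8.263 × 10^-4 = 2.754 × 10^-4 mol
[BrO3^-]_dilute = 2.754 × 10^-4 / 0.02005 = 0.01374 mol/L
[BrO3^-]_original = 0.01374 × 100.0/19.77 = 0.06949 mol/L

0.06949 M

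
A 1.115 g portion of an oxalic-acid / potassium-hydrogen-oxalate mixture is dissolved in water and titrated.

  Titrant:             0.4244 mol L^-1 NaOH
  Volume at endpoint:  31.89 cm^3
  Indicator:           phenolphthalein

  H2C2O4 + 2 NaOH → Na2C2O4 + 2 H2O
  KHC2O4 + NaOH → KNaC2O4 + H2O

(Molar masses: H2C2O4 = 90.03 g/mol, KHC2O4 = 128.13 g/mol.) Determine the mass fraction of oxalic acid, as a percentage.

30.07 %

n(NaOH) = 0.03189 × 0.4244 = 0.01353 mol
Let x = n(H2C2O4), y = n(KHC2O4).
Titrant: 2x + 1y = 0.01353;  mass: 90.03x + 128.13y = 1.115
Solving, x = 3.725 × 10^-3 mol, y = 6.085 × 10^-3 mol
mass of H2C2O4 = 3.725 × 10^-3 × 90.03 = 0.3353 g
% H2C2O4 = 0.3353 / 1.115 × 100 = 30.07 %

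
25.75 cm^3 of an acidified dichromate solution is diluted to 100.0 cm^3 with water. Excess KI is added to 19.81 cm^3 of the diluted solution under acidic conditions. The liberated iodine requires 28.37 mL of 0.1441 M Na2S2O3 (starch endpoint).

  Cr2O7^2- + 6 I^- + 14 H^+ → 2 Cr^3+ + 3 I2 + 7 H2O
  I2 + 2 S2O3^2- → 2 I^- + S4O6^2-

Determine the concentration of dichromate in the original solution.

0.1336 M

n(S2O3^2-) = 0.02837 × 0.1441 = 4.088 × 10^-3 mol
n(I2) = n(S2O3^2-)/2 = 2.044 × 10^-3 mol
From the 1:3 ratio, n(Cr2O7^2-) in the aliquot = 1/3 × 2.044 × 10^-3 = 6.814 × 10^-4 mol
[Cr2O7^2-]_dilute = 6.814 × 10^-4 / 0.01981 = 0.03439 mol/L
[Cr2O7^2-]_original = 0.03439 × 100.0/25.75 = 0.1336 mol/L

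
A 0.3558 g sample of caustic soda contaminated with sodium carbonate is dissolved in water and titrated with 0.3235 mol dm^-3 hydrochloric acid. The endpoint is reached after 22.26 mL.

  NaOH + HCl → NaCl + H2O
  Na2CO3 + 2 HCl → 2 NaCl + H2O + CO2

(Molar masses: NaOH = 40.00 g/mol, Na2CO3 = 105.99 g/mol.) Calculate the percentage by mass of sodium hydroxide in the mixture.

22.34 %

n(HCl) = 0.02226 × 0.3235 = 7.201 × 10^-3 mol
Let x = n(NaOH), y = n(Na2CO3).
Titrant: 1x + 2y = 7.201 × 10^-3;  mass: 40.00x + 105.99y = 0.3558
Solving, x = 1.987 × 10^-3 mol, y = 2.607 × 10^-3 mol
mass of NaOH = 1.987 × 10^-3 × 40.00 = 0.07949 g
% NaOH = 0.07949 / 0.3558 × 100 = 22.34 %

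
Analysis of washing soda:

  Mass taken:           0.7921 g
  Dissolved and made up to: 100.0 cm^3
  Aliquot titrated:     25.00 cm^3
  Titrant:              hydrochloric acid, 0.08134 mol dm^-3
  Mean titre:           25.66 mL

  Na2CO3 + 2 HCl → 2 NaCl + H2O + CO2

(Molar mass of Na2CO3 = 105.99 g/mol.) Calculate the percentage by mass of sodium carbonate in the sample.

n(HCl) per titration = 0.02566 × 0.08134 = 2.087 × 10^-3 mol
From the 1:2 ratio, n(Na2CO3) in each aliquot = 1/2 × 2.087 × 10^-3 = 1.044 × 10^-3 mol
n(Na2CO3) in the whole flask = 1.044 × 10^-3 × 100.0/25.00 = 4.174 × 10^-3 mol
mass of Na2CO3 = 4.174 × 10^-3 × 105.99 = 0.4424 g
% Na2CO3 = 0.4424 / 0.7921 × 100 = 55.86 %

55.86 %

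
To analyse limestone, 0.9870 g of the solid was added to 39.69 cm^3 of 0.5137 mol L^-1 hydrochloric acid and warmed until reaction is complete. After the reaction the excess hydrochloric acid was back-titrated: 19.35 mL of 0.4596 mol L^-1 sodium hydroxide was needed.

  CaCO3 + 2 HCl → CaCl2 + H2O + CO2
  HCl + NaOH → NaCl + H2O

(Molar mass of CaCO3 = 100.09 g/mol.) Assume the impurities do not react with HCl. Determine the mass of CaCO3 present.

0.5753 g

n(HCl) added = 0.03969 × 0.5137 = 0.02039 mol
n(NaOH) used in back-titration = 0.01935 × 0.4596 = 8.893 × 10^-3 mol
n(HCl) left over = 8.893 × 10^-3 mol (1:1 ratio)
n(HCl) consumed by analyte = 0.02039 − 8.893 × 10^-3 = 0.01150 mol
From the 1:2 ratio, n(CaCO3) = 1/2 × 0.01150 = 5.748 × 10^-3 mol
mass of CaCO3 = 5.748 × 10^-3 × 100.09 = 0.5753 g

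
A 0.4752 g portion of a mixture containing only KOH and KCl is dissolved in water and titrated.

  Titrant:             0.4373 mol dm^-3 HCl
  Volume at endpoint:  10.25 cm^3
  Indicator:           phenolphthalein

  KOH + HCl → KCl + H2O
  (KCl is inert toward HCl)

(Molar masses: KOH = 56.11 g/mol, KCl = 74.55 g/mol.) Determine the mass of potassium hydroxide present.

n(HCl) = 0.01025 × 0.4373 = 4.482 × 10^-3 mol
Let x = n(KOH), y = n(KCl).
Titrant: 1x = 4.482 × 10^-3;  mass: 56.11x + 74.55y = 0.4752
Solving, x = 4.482 × 10^-3 mol, y = 3.001 × 10^-3 mol
mass of KOH = 4.482 × 10^-3 × 56.11 = 0.2515 g

0.2515 g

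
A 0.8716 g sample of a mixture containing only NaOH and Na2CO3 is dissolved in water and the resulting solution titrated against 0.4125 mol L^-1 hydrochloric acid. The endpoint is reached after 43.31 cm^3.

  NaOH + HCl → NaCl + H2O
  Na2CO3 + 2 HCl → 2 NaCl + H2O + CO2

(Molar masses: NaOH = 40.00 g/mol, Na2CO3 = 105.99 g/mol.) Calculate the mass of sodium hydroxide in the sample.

n(HCl) = 0.04331 × 0.4125 = 0.01787 mol
Let x = n(NaOH), y = n(Na2CO3).
Titrant: 1x + 2y = 0.01787;  mass: 40.00x + 105.99y = 0.8716
Solving, x = 5.785 × 10^-3 mol, y = 6.040 × 10^-3 mol
mass of NaOH = 5.785 × 10^-3 × 40.00 = 0.2314 g

0.2314 g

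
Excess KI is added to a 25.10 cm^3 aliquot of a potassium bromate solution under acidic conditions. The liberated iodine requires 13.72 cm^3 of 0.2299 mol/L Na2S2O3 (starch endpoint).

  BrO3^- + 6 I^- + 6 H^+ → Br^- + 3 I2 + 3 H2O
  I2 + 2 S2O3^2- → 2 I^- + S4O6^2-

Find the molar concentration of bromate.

n(S2O3^2-) = 0.01372 × 0.2299 = 3.154 × 10^-3 mol
n(I2) = n(S2O3^2-)/2 = 1.577 × 10^-3 mol
From the 1:3 ratio, n(BrO3^-) in the aliquot = 1/3 × 1.577 × 10^-3 = 5.257 × 10^-4 mol
[BrO3^-] = 5.257 × 10^-4 / 0.02510 = 0.02094 mol/L

0.02094 mol/L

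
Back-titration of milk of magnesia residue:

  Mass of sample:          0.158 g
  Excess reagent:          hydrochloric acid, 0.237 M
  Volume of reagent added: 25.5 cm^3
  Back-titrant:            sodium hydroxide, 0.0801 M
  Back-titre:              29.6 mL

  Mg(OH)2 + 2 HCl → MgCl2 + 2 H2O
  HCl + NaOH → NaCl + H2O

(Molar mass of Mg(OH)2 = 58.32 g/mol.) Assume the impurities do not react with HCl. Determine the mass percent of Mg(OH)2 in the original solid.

67.8 %

n(HCl) added = 0.0255 × 0.237 = 6.04 × 10^-3 mol
n(NaOH) used in back-titration = 0.0296 × 0.0801 = 2.37 × 10^-3 mol
n(HCl) left over = 2.37 × 10^-3 mol (1:1 ratio)
n(HCl) consumed by analyte = 6.04 × 10^-3 − 2.37 × 10^-3 = 3.67 × 10^-3 mol
From the 1:2 ratio, n(Mg(OH)2) = 1/2 × 3.67 × 10^-3 = 1.84 × 10^-3 mol
mass of Mg(OH)2 = 1.84 × 10^-3 × 58.32 = 0.107 g
% Mg(OH)2 = 0.107 / 0.158 × 100 = 67.8 %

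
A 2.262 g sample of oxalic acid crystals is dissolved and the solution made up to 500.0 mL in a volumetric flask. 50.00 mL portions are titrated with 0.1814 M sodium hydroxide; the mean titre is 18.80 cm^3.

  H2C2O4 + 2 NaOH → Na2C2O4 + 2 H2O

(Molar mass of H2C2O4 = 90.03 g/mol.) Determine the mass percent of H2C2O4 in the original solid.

n(NaOH) per titration = 0.01880 × 0.1814 = 3.410 × 10^-3 mol
From the 1:2 ratio, n(H2C2O4) in each aliquot = 1/2 × 3.410 × 10^-3 = 1.705 × 10^-3 mol
n(H2C2O4) in the whole flask = 1.705 × 10^-3 × 500.0/50.00 = 0.01705 mol
mass of H2C2O4 = 0.01705 × 90.03 = 1.535 g
% H2C2O4 = 1.535 / 2.262 × 100 = 67.87 %

67.87 %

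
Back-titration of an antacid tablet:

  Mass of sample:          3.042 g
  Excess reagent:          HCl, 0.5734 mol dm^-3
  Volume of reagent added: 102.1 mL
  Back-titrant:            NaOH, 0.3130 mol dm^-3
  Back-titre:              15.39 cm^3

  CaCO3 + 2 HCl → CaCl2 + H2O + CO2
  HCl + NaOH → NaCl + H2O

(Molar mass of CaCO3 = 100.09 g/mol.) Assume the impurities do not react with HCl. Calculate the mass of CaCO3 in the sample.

n(HCl) added = 0.1021 × 0.5734 = 0.05854 mol
n(NaOH) used in back-titration = 0.01539 × 0.3130 = 4.817 × 10^-3 mol
n(HCl) left over = 4.817 × 10^-3 mol (1:1 ratio)
n(HCl) consumed by analyte = 0.05854 − 4.817 × 10^-3 = 0.05373 mol
From the 1:2 ratio, n(CaCO3) = 1/2 × 0.05373 = 0.02686 mol
mass of CaCO3 = 0.02686 × 100.09 = 2.689 g

2.689 g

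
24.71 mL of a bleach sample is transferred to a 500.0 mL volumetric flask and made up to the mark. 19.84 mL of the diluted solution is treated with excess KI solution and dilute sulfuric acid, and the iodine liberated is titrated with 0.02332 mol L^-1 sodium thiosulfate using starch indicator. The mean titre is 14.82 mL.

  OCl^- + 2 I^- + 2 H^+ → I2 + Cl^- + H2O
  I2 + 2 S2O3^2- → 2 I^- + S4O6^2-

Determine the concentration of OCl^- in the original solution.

n(S2O3^2-) = 0.01482 × 0.02332 = 3.456 × 10^-4 mol
n(I2) = n(S2O3^2-)/2 = 1.728 × 10^-4 mol
n(OCl^-) in the aliquot = 1.728 × 10^-4 mol (1:1 ratio)
[OCl^-]_dilute = 1.728 × 10^-4 / 0.01984 = 0.008710 mol/L
[OCl^-]_original = 0.008710 × 500.0/24.71 = 0.1762 mol/L

0.1762 mol/L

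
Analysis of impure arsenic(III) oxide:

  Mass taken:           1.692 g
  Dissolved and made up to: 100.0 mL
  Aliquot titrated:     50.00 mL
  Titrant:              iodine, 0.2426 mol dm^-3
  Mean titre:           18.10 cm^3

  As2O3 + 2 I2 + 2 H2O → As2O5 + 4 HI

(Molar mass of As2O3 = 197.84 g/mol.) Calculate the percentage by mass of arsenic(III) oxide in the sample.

51.34 %

n(I2) per titration = 0.01810 × 0.2426 = 4.391 × 10^-3 mol
From the 1:2 ratio, n(As2O3) in each aliquot = 1/2 × 4.391 × 10^-3 = 2.196 × 10^-3 mol
n(As2O3) in the whole flask = 2.196 × 10^-3 × 100.0/50.00 = 4.391 × 10^-3 mol
mass of As2O3 = 4.391 × 10^-3 × 197.84 = 0.8687 g
% As2O3 = 0.8687 / 1.692 × 100 = 51.34 %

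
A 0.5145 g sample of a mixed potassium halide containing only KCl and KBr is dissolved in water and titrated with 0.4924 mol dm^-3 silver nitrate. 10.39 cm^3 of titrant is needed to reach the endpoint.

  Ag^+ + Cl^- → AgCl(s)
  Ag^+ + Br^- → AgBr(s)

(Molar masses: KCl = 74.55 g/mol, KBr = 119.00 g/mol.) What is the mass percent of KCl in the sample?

n(AgNO3) = 0.01039 × 0.4924 = 5.116 × 10^-3 mol
Let x = n(KCl), y = n(KBr).
Titrant: 1x + 1y = 5.116 × 10^-3;  mass: 74.55x + 119.00y = 0.5145
Solving, x = 2.122 × 10^-3 mol, y = 2.994 × 10^-3 mol
mass of KCl = 2.122 × 10^-3 × 74.55 = 0.1582 g
% KCl = 0.1582 / 0.5145 × 100 = 30.74 %

30.74 %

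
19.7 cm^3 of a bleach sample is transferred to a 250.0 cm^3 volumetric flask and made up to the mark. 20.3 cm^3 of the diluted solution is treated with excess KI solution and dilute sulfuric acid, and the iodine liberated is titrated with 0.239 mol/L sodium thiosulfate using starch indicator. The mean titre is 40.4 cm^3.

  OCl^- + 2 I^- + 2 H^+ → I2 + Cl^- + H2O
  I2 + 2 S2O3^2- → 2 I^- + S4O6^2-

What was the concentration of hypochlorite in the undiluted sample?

3.02 mol/L

n(S2O3^2-) = 0.0404 × 0.239 = 9.66 × 10^-3 mol
n(I2) = n(S2O3^2-)/2 = 4.83 × 10^-3 mol
n(OCl^-) in the aliquot = 4.83 × 10^-3 mol (1:1 ratio)
[OCl^-]_dilute = 4.83 × 10^-3 / 0.0203 = 0.238 mol/L
[OCl^-]_original = 0.238 × 250.0/19.7 = 3.02 mol/L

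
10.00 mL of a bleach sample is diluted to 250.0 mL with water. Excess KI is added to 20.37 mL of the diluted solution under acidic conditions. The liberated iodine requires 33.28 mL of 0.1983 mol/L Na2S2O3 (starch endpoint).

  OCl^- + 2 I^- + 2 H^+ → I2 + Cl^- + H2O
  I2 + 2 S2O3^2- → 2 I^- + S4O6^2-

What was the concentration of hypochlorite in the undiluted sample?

n(S2O3^2-) = 0.03328 × 0.1983 = 6.599 × 10^-3 mol
n(I2) = n(S2O3^2-)/2 = 3.300 × 10^-3 mol
n(OCl^-) in the aliquot = 3.300 × 10^-3 mol (1:1 ratio)
[OCl^-]_dilute = 3.300 × 10^-3 / 0.02037 = 0.1620 mol/L
[OCl^-]_original = 0.1620 × 250.0/10.00 = 4.050 mol/L

4.050 mol/L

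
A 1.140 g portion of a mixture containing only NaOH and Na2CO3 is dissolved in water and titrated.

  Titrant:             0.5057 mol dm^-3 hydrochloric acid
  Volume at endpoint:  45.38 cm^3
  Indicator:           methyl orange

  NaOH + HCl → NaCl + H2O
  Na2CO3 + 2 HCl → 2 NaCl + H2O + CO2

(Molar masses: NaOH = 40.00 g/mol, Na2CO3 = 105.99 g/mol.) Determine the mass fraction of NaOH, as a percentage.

n(HCl) = 0.04538 × 0.5057 = 0.02295 mol
Let x = n(NaOH), y = n(Na2CO3).
Titrant: 1x + 2y = 0.02295;  mass: 40.00x + 105.99y = 1.140
Solving, x = 5.861 × 10^-3 mol, y = 8.544 × 10^-3 mol
mass of NaOH = 5.861 × 10^-3 × 40.00 = 0.2344 g
% NaOH = 0.2344 / 1.140 × 100 = 20.57 %

20.57 %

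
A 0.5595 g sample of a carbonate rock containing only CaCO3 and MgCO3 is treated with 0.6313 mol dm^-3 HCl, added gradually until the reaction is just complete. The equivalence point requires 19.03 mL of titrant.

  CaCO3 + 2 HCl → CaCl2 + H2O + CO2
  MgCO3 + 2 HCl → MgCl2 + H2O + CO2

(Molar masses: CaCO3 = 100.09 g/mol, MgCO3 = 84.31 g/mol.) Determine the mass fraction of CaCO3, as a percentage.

n(HCl) = 0.01903 × 0.6313 = 0.01201 mol
Let x = n(CaCO3), y = n(MgCO3).
Titrant: 2x + 2y = 0.01201;  mass: 100.09x + 84.31y = 0.5595
Solving, x = 3.363 × 10^-3 mol, y = 2.644 × 10^-3 mol
mass of CaCO3 = 3.363 × 10^-3 × 100.09 = 0.3366 g
% CaCO3 = 0.3366 / 0.5595 × 100 = 60.16 %

60.16 %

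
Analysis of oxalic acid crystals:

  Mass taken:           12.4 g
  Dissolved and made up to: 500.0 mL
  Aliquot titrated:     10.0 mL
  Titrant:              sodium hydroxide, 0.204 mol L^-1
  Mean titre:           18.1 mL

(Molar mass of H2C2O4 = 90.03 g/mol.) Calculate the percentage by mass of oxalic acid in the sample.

H2C2O4 + 2 NaOH → Na2C2O4 + 2 H2O
n(NaOH) per titration = 0.0181 × 0.204 = 3.69 × 10^-3 mol
From the 1:2 ratio, n(H2C2O4) in each aliquot = 1/2 × 3.69 × 10^-3 = 1.85 × 10^-3 mol
n(H2C2O4) in the whole flask = 1.85 × 10^-3 × 500.0/10.0 = 0.0923 mol
mass of H2C2O4 = 0.0923 × 90.03 = 8.31 g
% H2C2O4 = 8.31 / 12.4 × 100 = 67.0 %

67.0 %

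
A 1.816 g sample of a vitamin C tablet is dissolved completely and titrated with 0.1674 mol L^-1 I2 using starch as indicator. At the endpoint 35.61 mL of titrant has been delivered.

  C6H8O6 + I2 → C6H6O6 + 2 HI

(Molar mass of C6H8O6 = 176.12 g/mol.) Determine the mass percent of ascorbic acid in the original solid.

57.81 %

n(I2) = 0.03561 L × 0.1674 mol/L = 5.961 × 10^-3 mol
n(C6H8O6) = 5.961 × 10^-3 mol (1:1 ratio)
mass of C6H8O6 = 5.961 × 10^-3 × 176.12 g/mol = 1.050 g
% C6H8O6 = 1.050 / 1.816 × 100 = 57.81 %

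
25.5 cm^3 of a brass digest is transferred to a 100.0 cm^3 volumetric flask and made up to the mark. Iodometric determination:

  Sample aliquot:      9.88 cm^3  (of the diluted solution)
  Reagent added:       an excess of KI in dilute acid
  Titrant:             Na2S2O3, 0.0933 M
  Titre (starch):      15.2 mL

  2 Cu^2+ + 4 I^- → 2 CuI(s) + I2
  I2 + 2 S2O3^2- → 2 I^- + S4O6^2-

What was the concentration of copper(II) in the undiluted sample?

0.563 M

n(S2O3^2-) = 0.0152 × 0.0933 = 1.42 × 10^-3 mol
n(I2) = n(S2O3^2-)/2 = 7.09 × 10^-4 mol
From the 2:1 ratio, n(Cu2+) in the aliquot = 2/1 × 7.09 × 10^-4 = 1.42 × 10^-3 mol
[Cu2+]_dilute = 1.42 × 10^-3 / 0.00988 = 0.144 mol/L
[Cu2+]_original = 0.144 × 100.0/25.5 = 0.563 mol/L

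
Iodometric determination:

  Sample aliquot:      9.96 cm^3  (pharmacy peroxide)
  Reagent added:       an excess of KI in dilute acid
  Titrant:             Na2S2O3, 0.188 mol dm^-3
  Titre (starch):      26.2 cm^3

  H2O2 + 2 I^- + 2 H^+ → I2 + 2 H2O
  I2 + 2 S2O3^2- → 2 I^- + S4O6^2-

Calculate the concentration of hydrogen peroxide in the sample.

n(S2O3^2-) = 0.0262 × 0.188 = 4.93 × 10^-3 mol
n(I2) = n(S2O3^2-)/2 = 2.46 × 10^-3 mol
n(H2O2) in the aliquot = 2.46 × 10^-3 mol (1:1 ratio)
[H2O2] = 2.46 × 10^-3 / 0.00996 = 0.247 mol/L

0.247 mol/L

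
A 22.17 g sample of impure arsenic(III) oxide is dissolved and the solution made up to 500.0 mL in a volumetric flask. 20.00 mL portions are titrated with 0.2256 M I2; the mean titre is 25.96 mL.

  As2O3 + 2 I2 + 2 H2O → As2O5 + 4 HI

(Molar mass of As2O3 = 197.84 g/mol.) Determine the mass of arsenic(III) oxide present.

14.48 g

n(I2) per titration = 0.02596 × 0.2256 = 5.857 × 10^-3 mol
From the 1:2 ratio, n(As2O3) in each aliquot = 1/2 × 5.857 × 10^-3 = 2.928 × 10^-3 mol
n(As2O3) in the whole flask = 2.928 × 10^-3 × 500.0/20.00 = 0.07321 mol
mass of As2O3 = 0.07321 × 197.84 = 14.48 g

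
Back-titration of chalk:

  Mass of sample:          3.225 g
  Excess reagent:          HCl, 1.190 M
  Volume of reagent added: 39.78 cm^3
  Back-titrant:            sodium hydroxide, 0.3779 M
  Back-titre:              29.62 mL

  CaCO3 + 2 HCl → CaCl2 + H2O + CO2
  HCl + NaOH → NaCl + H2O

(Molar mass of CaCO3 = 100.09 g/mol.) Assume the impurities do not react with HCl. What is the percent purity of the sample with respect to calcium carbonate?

56.09 %

n(HCl) added = 0.03978 × 1.190 = 0.04734 mol
n(NaOH) used in back-titration = 0.02962 × 0.3779 = 0.01119 mol
n(HCl) left over = 0.01119 mol (1:1 ratio)
n(HCl) consumed by analyte = 0.04734 − 0.01119 = 0.03614 mol
From the 1:2 ratio, n(CaCO3) = 1/2 × 0.03614 = 0.01807 mol
mass of CaCO3 = 0.01807 × 100.09 = 1.809 g
% CaCO3 = 1.809 / 3.225 × 100 = 56.09 %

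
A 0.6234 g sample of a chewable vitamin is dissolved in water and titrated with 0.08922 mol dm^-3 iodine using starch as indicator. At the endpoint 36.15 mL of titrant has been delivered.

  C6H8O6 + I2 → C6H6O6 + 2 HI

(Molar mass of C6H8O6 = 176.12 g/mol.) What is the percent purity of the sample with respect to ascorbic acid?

91.12 %

n(I2) = 0.03615 L × 0.08922 mol/L = 3.225 × 10^-3 mol
n(C6H8O6) = 3.225 × 10^-3 mol (1:1 ratio)
mass of C6H8O6 = 3.225 × 10^-3 × 176.12 g/mol = 0.5680 g
% C6H8O6 = 0.5680 / 0.6234 × 100 = 91.12 %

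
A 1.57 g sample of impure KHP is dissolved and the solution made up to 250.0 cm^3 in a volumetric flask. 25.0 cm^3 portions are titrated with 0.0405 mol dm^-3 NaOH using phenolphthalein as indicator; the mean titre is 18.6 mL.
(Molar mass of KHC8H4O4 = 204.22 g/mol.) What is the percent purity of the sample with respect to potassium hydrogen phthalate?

98.0 %

KHC8H4O4 + NaOH → KNaC8H4O4 + H2O
n(NaOH) per titration = 0.0186 × 0.0405 = 7.53 × 10^-4 mol
n(KHC8H4O4) in each aliquot = 7.53 × 10^-4 mol (1:1 ratio)
n(KHC8H4O4) in the whole flask = 7.53 × 10^-4 × 250.0/25.0 = 7.53 × 10^-3 mol
mass of KHC8H4O4 = 7.53 × 10^-3 × 204.22 = 1.54 g
% KHC8H4O4 = 1.54 / 1.57 × 100 = 98.0 %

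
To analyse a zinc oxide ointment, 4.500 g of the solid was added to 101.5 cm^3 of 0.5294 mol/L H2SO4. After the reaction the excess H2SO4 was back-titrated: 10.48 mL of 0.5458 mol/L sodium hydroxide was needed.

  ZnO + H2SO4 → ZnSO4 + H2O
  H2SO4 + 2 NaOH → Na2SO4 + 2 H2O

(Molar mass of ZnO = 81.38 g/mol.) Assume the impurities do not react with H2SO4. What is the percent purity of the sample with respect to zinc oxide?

n(H2SO4) added = 0.1015 × 0.5294 = 0.05373 mol
n(NaOH) used in back-titration = 0.01048 × 0.5458 = 5.720 × 10^-3 mol
From the 1:2 ratio, n(H2SO4) left over = 1/2 × 5.720 × 10^-3 = 2.860 × 10^-3 mol
n(H2SO4) consumed by analyte = 0.05373 − 2.860 × 10^-3 = 0.05087 mol
n(ZnO) = 0.05087 mol (1:1 ratio)
mass of ZnO = 0.05087 × 81.38 = 4.140 g
% ZnO = 4.140 / 4.500 × 100 = 92.00 %

92.00 %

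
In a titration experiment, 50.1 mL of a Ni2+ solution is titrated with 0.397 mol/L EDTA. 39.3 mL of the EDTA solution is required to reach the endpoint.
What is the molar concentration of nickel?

Ni^2+ + EDTA^4- → [Ni(EDTA)]^2-
n(EDTA) = 0.0393 L × 0.397 mol/L = 0.0156 mol
n(Ni2+) = 0.0156 mol (1:1 mole ratio)
[Ni2+] = 0.0156 mol / 0.0501 L = 0.311 mol/L

0.311 mol/L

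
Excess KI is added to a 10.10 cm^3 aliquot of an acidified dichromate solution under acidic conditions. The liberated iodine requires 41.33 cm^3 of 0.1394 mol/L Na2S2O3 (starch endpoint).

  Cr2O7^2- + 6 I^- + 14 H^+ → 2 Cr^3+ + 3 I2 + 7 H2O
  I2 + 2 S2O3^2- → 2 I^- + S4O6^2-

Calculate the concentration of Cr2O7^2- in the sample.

n(S2O3^2-) = 0.04133 × 0.1394 = 5.761 × 10^-3 mol
n(I2) = n(S2O3^2-)/2 = 2.881 × 10^-3 mol
From the 1:3 ratio, n(Cr2O7^2-) in the aliquot = 1/3 × 2.881 × 10^-3 = 9.602 × 10^-4 mol
[Cr2O7^2-] = 9.602 × 10^-4 / 0.01010 = 0.09507 mol/L

0.09507 mol/L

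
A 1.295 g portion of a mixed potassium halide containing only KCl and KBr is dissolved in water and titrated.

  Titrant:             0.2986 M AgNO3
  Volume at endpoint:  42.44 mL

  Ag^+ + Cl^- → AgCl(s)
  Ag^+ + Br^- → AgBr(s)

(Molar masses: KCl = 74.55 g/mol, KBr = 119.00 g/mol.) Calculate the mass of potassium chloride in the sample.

0.3573 g

n(AgNO3) = 0.04244 × 0.2986 = 0.01267 mol
Let x = n(KCl), y = n(KBr).
Titrant: 1x + 1y = 0.01267;  mass: 74.55x + 119.00y = 1.295
Solving, x = 4.793 × 10^-3 mol, y = 7.880 × 10^-3 mol
mass of KCl = 4.793 × 10^-3 × 74.55 = 0.3573 g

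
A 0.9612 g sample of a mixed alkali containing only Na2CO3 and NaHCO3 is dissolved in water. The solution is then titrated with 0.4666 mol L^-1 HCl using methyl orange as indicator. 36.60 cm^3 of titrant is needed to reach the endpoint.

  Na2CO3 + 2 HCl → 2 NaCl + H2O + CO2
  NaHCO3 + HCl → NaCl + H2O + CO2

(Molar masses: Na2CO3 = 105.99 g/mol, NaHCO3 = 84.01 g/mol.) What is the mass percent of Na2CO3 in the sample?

84.17 %

n(HCl) = 0.03660 × 0.4666 = 0.01708 mol
Let x = n(Na2CO3), y = n(NaHCO3).
Titrant: 2x + 1y = 0.01708;  mass: 105.99x + 84.01y = 0.9612
Solving, x = 7.633 × 10^-3 mol, y = 1.811 × 10^-3 mol
mass of Na2CO3 = 7.633 × 10^-3 × 105.99 = 0.8090 g
% Na2CO3 = 0.8090 / 0.9612 × 100 = 84.17 %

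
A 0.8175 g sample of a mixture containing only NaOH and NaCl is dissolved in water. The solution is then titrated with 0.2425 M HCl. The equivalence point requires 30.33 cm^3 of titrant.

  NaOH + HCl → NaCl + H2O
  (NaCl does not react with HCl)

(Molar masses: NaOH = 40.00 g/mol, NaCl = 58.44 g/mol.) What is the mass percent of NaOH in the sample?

n(HCl) = 0.03033 × 0.2425 = 7.355 × 10^-3 mol
Let x = n(NaOH), y = n(NaCl).
Titrant: 1x = 7.355 × 10^-3;  mass: 40.00x + 58.44y = 0.8175
Solving, x = 7.355 × 10^-3 mol, y = 8.954 × 10^-3 mol
mass of NaOH = 7.355 × 10^-3 × 40.00 = 0.2942 g
% NaOH = 0.2942 / 0.8175 × 100 = 35.99 %

35.99 %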